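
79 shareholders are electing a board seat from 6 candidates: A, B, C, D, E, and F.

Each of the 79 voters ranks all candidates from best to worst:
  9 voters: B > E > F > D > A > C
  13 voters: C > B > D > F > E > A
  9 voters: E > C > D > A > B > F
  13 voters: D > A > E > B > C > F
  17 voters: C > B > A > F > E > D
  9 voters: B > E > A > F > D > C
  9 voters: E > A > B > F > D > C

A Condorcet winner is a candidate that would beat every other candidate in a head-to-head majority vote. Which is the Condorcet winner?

B

B vs A: 48–31
B vs C: 40–39
B vs D: 57–22
B vs E: 48–31
B vs F: 79–0
B beats every other candidate.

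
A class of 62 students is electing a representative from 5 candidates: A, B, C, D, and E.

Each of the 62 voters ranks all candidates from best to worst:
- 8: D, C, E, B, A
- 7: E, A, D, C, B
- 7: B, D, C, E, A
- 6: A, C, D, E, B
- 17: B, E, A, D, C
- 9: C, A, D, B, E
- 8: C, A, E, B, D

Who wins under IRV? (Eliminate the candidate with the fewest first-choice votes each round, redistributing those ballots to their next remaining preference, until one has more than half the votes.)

C

Round 1: A 6, B 24, C 17, D 8, E 7. A eliminated.
Round 2: B 24, C 23, D 8, E 7. E eliminated.
Round 3: B 24, C 23, D 15. D eliminated.
Round 4: B 24, C 38. C has a majority (≥32).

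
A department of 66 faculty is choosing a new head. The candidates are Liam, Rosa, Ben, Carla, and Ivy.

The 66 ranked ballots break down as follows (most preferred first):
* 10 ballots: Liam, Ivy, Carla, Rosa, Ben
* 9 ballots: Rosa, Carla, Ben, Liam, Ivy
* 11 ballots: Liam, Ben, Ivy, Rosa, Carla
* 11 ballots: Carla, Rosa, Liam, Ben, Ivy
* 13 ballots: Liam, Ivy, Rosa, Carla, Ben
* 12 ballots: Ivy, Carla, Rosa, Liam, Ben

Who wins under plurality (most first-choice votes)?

Liam

First-place votes: Liam 34, Rosa 9, Ben 0, Carla 11, Ivy 12.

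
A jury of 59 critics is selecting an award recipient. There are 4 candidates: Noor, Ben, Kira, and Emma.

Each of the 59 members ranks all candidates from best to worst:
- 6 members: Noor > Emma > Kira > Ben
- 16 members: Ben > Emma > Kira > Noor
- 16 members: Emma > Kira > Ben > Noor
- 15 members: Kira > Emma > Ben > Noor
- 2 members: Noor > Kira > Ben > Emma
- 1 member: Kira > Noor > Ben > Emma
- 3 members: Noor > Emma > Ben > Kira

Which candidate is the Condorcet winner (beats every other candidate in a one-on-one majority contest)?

Emma

Emma vs Noor: 47–12
Emma vs Ben: 40–19
Emma vs Kira: 41–18
Emma beats every other candidate.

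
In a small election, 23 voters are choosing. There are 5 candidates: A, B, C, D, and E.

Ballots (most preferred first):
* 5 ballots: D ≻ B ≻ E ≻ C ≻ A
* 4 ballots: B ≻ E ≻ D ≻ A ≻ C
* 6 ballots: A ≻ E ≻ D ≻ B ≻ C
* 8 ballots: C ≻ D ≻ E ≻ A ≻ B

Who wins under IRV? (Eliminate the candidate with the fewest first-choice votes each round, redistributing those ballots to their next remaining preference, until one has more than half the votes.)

D

Round 1: A 6, B 4, C 8, D 5, E 0. E eliminated.
Round 2: A 6, B 4, C 8, D 5. B eliminated.
Round 3: A 6, C 8, D 9. A eliminated.
Round 4: C 8, D 15. D has a majority (≥12).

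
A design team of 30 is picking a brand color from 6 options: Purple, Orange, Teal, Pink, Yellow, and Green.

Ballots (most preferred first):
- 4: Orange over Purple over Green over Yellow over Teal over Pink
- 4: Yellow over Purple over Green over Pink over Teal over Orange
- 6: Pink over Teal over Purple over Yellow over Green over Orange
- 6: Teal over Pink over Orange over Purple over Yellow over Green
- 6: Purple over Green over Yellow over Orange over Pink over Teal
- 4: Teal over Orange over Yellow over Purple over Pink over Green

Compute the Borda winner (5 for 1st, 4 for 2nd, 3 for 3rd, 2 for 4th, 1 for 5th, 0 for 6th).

Purple: 4×4 + 4×4 + 6×3 + 6×2 + 6×5 + 4×2 = 100
Orange: 4×5 + 4×0 + 6×0 + 6×3 + 6×2 + 4×4 = 66
Teal: 4×1 + 4×1 + 6×4 + 6×5 + 6×0 + 4×5 = 82
Pink: 4×0 + 4×2 + 6×5 + 6×4 + 6×1 + 4×1 = 72
Yellow: 4×2 + 4×5 + 6×2 + 6×1 + 6×3 + 4×3 = 76
Green: 4×3 + 4×3 + 6×1 + 6×0 + 6×4 + 4×0 = 54

Purple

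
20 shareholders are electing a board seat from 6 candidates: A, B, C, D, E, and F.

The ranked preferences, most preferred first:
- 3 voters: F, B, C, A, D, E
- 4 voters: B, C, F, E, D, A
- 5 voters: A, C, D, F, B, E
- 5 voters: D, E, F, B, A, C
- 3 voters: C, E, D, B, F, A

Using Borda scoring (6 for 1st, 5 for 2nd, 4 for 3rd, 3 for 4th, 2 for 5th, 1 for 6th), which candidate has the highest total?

A: 3×3 + 4×1 + 5×6 + 5×2 + 3×1 = 56
B: 3×5 + 4×6 + 5×2 + 5×3 + 3×3 = 73
C: 3×4 + 4×5 + 5×5 + 5×1 + 3×6 = 80
D: 3×2 + 4×2 + 5×4 + 5×6 + 3×4 = 76
E: 3×1 + 4×3 + 5×1 + 5×5 + 3×5 = 60
F: 3×6 + 4×4 + 5×3 + 5×4 + 3×2 = 75

C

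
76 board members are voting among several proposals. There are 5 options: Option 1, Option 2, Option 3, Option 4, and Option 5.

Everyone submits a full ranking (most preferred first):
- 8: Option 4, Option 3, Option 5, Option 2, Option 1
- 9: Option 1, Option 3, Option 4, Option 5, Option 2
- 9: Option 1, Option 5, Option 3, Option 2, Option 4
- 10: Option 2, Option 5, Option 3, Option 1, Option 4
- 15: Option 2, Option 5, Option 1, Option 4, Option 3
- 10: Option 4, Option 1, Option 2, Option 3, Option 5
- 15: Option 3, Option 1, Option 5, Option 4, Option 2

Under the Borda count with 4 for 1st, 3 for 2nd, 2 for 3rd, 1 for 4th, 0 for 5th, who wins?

Option 1

Option 1: 8×0 + 9×4 + 9×4 + 10×1 + 15×2 + 10×3 + 15×3 = 187
Option 2: 8×1 + 9×0 + 9×1 + 10×4 + 15×4 + 10×2 + 15×0 = 137
Option 3: 8×3 + 9×3 + 9×2 + 10×2 + 15×0 + 10×1 + 15×4 = 159
Option 4: 8×4 + 9×2 + 9×0 + 10×0 + 15×1 + 10×4 + 15×1 = 120
Option 5: 8×2 + 9×1 + 9×3 + 10×3 + 15×3 + 10×0 + 15×2 = 157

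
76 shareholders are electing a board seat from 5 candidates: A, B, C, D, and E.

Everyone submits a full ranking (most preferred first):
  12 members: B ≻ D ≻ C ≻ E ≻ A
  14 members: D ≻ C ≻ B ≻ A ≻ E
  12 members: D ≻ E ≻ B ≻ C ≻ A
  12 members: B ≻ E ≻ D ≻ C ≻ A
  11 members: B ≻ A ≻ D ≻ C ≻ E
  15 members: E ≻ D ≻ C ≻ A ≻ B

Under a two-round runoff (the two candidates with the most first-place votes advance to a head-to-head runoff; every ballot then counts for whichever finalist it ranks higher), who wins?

D

Round 1 first-place votes: A 0, B 35, C 0, D 26, E 15. B and D advance.
Runoff: B is ranked above D on 35 ballots, D above B on 41.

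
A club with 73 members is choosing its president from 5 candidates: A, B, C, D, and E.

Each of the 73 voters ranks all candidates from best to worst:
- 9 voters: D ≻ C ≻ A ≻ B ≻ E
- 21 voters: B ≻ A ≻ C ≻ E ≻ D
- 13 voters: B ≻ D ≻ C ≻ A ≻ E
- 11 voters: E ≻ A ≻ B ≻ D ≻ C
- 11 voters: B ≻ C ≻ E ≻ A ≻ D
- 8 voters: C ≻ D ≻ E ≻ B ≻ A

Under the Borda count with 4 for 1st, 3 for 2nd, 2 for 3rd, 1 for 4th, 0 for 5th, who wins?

B

A: 9×2 + 21×3 + 13×1 + 11×3 + 11×1 + 8×0 = 138
B: 9×1 + 21×4 + 13×4 + 11×2 + 11×4 + 8×1 = 219
C: 9×3 + 21×2 + 13×2 + 11×0 + 11×3 + 8×4 = 160
D: 9×4 + 21×0 + 13×3 + 11×1 + 11×0 + 8×3 = 110
E: 9×0 + 21×1 + 13×0 + 11×4 + 11×2 + 8×2 = 103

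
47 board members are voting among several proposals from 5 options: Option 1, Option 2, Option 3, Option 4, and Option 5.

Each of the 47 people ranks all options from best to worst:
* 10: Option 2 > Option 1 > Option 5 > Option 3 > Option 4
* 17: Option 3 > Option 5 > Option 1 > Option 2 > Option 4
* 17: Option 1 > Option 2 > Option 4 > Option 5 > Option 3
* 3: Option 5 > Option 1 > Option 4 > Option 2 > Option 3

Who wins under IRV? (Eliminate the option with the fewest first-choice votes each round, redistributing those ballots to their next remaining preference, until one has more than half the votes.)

Option 1

Round 1: Option 1 17, Option 2 10, Option 3 17, Option 4 0, Option 5 3. Option 4 eliminated.
Round 2: Option 1 17, Option 2 10, Option 3 17, Option 5 3. Option 5 eliminated.
Round 3: Option 1 20, Option 2 10, Option 3 17. Option 2 eliminated.
Round 4: Option 1 30, Option 3 17. Option 1 has a majority (≥24).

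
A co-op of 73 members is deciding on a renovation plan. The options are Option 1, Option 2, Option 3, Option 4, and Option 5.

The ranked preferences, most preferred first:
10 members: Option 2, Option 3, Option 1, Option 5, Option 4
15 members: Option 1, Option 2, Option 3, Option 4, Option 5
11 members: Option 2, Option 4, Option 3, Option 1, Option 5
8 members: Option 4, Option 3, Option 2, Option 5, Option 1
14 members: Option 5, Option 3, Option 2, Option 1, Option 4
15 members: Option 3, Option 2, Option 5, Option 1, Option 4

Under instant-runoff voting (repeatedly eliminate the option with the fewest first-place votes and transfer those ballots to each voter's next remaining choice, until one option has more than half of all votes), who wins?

Round 1: Option 1 15, Option 2 21, Option 3 15, Option 4 8, Option 5 14. Option 4 eliminated.
Round 2: Option 1 15, Option 2 21, Option 3 23, Option 5 14. Option 5 eliminated.
Round 3: Option 1 15, Option 2 21, Option 3 37. Option 3 has a majority (≥37).

Option 3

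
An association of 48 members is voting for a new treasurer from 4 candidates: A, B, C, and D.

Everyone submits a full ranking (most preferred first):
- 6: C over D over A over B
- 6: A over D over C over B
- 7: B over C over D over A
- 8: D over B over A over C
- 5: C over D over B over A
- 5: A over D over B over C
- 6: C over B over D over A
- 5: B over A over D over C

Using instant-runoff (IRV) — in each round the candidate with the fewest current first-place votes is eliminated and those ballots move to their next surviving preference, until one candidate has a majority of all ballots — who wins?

B

Round 1: A 11, B 12, C 17, D 8. D eliminated.
Round 2: A 11, B 20, C 17. A eliminated.
Round 3: B 25, C 23. B has a majority (≥25).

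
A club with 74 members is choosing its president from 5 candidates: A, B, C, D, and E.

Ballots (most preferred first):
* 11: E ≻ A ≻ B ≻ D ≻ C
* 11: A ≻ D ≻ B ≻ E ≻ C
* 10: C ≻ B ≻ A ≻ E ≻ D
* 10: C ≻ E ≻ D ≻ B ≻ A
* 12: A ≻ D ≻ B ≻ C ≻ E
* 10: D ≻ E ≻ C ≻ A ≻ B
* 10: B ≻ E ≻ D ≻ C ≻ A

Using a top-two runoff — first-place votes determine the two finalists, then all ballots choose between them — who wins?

C

Round 1 first-place votes: A 23, B 10, C 20, D 10, E 11. A and C advance.
Runoff: A is ranked above C on 34 ballots, C above A on 40.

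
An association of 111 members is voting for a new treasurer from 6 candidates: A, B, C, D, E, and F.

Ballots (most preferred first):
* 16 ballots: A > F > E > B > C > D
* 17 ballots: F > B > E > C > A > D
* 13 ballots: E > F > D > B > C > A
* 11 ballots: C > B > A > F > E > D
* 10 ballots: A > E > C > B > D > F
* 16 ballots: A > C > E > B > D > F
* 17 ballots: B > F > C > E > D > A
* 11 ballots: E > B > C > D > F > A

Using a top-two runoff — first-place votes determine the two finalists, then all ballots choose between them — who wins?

E

Round 1 first-place votes: A 42, B 17, C 11, D 0, E 24, F 17. A and E advance.
Runoff: A is ranked above E on 53 ballots, E above A on 58.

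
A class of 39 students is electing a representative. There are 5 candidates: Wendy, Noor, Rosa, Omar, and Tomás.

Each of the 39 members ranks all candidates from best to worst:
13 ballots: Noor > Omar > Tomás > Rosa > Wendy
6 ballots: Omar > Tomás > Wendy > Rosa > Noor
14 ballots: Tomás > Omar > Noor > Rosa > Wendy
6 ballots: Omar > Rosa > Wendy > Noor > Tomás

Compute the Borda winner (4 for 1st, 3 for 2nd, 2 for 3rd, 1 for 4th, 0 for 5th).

Omar

Wendy: 13×0 + 6×2 + 14×0 + 6×2 = 24
Noor: 13×4 + 6×0 + 14×2 + 6×1 = 86
Rosa: 13×1 + 6×1 + 14×1 + 6×3 = 51
Omar: 13×3 + 6×4 + 14×3 + 6×4 = 129
Tomás: 13×2 + 6×3 + 14×4 + 6×0 = 100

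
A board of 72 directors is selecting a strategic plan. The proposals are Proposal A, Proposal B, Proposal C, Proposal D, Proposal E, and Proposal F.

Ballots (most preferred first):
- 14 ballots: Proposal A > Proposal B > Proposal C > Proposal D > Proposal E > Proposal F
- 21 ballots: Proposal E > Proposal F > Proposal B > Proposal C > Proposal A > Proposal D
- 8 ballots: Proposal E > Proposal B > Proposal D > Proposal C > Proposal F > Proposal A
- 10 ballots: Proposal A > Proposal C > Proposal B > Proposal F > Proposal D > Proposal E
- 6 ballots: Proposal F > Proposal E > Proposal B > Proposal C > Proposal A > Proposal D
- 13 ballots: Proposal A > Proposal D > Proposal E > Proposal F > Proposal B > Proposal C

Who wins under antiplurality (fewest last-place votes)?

Last-place votes: Proposal A 8, Proposal B 0, Proposal C 13, Proposal D 27, Proposal E 10, Proposal F 14.

Proposal B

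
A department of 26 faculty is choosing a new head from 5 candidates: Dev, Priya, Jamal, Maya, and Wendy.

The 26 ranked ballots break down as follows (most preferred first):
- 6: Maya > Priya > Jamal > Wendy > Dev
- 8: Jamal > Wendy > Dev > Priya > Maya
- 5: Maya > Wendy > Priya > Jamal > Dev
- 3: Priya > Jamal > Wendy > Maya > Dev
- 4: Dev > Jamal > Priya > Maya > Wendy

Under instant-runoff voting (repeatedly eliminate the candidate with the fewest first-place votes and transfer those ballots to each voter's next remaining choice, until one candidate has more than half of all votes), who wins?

Jamal

Round 1: Dev 4, Priya 3, Jamal 8, Maya 11, Wendy 0. Wendy eliminated.
Round 2: Dev 4, Priya 3, Jamal 8, Maya 11. Priya eliminated.
Round 3: Dev 4, Jamal 11, Maya 11. Dev eliminated.
Round 4: Jamal 15, Maya 11. Jamal has a majority (≥14).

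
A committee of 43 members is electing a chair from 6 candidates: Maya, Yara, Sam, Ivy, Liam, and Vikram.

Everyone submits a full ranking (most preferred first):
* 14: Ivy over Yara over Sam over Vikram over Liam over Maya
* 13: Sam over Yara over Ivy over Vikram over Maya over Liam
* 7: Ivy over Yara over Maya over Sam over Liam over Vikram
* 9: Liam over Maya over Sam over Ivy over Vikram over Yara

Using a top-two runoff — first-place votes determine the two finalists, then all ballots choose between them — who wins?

Round 1 first-place votes: Maya 0, Yara 0, Sam 13, Ivy 21, Liam 9, Vikram 0. Ivy and Sam advance.
Runoff: Ivy is ranked above Sam on 21 ballots, Sam above Ivy on 22.

Sam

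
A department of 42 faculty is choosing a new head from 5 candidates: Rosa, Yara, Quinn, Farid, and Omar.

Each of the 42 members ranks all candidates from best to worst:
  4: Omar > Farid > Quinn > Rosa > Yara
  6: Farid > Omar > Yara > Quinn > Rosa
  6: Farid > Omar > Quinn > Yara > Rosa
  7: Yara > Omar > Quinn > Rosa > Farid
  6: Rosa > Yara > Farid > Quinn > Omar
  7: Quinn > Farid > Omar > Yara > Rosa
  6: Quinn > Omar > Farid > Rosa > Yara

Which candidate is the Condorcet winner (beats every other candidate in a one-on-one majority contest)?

Farid

Farid vs Rosa: 29–13
Farid vs Yara: 29–13
Farid vs Quinn: 22–20
Farid vs Omar: 25–17
Farid beats every other candidate.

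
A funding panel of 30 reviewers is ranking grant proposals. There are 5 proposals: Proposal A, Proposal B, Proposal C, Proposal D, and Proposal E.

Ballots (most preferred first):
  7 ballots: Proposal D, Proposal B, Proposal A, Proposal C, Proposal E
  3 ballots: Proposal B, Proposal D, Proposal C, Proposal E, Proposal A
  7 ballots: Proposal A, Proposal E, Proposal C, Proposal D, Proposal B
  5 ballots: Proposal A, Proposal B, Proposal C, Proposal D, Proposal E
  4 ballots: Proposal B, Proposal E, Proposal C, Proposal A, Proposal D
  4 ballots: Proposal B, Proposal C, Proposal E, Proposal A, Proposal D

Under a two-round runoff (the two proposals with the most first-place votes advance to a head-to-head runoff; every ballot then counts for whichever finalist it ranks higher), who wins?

Proposal B

Round 1 first-place votes: Proposal A 12, Proposal B 11, Proposal C 0, Proposal D 7, Proposal E 0. Proposal A and Proposal B advance.
Runoff: Proposal A is ranked above Proposal B on 12 ballots, Proposal B above Proposal A on 18.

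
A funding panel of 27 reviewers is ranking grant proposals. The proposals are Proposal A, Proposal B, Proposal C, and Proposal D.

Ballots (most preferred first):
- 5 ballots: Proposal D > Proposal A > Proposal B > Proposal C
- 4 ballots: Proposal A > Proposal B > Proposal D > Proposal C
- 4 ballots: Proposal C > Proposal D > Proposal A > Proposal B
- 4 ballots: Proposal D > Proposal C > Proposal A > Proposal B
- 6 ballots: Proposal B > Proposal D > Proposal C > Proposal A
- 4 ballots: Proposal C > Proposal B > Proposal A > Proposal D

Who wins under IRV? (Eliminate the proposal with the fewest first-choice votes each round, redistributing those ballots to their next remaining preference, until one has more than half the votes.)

Proposal B

Round 1: Proposal A 4, Proposal B 6, Proposal C 8, Proposal D 9. Proposal A eliminated.
Round 2: Proposal B 10, Proposal C 8, Proposal D 9. Proposal C eliminated.
Round 3: Proposal B 14, Proposal D 13. Proposal B has a majority (≥14).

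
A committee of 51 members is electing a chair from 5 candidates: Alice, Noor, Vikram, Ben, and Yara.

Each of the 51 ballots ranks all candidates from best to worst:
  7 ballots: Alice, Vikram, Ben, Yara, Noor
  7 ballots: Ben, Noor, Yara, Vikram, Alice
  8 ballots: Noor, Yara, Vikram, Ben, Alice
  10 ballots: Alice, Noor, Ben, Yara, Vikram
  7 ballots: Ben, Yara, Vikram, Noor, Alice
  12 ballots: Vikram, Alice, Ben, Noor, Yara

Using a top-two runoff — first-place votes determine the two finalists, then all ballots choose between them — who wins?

Round 1 first-place votes: Alice 17, Noor 8, Vikram 12, Ben 14, Yara 0. Alice and Ben advance.
Runoff: Alice is ranked above Ben on 29 ballots, Ben above Alice on 22.

Alice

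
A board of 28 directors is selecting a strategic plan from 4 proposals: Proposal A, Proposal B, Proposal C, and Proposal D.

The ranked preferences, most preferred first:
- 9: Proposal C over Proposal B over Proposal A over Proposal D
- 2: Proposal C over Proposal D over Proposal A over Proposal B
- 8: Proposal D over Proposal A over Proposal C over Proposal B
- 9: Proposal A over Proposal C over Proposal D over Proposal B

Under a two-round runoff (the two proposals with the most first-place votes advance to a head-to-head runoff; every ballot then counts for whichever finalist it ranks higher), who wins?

Round 1 first-place votes: Proposal A 9, Proposal B 0, Proposal C 11, Proposal D 8. Proposal C and Proposal A advance.
Runoff: Proposal C is ranked above Proposal A on 11 ballots, Proposal A above Proposal C on 17.

Proposal A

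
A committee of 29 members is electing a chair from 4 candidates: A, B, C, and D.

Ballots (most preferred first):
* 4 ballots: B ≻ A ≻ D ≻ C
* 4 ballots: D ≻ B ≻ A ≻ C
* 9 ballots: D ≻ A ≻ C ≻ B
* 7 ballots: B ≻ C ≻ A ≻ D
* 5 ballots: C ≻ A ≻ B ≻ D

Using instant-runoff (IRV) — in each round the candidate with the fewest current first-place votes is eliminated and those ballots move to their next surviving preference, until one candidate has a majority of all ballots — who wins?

Round 1: A 0, B 11, C 5, D 13. A eliminated.
Round 2: B 11, C 5, D 13. C eliminated.
Round 3: B 16, D 13. B has a majority (≥15).

B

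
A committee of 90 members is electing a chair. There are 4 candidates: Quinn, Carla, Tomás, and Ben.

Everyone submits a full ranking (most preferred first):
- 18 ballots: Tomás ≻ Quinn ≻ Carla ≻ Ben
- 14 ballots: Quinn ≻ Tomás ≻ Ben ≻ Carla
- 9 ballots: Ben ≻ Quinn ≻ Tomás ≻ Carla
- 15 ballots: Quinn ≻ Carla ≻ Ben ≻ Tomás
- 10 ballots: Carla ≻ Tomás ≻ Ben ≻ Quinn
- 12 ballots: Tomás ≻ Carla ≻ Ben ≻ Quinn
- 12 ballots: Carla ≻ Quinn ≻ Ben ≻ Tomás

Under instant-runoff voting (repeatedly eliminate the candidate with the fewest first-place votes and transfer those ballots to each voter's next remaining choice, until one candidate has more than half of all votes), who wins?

Quinn

Round 1: Quinn 29, Carla 22, Tomás 30, Ben 9. Ben eliminated.
Round 2: Quinn 38, Carla 22, Tomás 30. Carla eliminated.
Round 3: Quinn 50, Tomás 40. Quinn has a majority (≥46).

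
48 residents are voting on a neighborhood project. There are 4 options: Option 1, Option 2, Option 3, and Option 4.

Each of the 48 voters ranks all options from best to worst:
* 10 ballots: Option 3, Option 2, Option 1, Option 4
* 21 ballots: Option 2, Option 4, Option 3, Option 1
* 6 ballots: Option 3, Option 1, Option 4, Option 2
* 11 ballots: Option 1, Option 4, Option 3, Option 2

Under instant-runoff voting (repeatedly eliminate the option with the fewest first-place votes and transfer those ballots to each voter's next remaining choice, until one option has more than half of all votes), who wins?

Round 1: Option 1 11, Option 2 21, Option 3 16, Option 4 0. Option 4 eliminated.
Round 2: Option 1 11, Option 2 21, Option 3 16. Option 1 eliminated.
Round 3: Option 2 21, Option 3 27. Option 3 has a majority (≥25).

Option 3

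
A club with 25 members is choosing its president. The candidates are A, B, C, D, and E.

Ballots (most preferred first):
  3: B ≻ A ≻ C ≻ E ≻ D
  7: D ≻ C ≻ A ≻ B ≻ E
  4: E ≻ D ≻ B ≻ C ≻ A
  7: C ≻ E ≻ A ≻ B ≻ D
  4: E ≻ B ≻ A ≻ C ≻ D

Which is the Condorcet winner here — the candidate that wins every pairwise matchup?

C vs A: 18–7
C vs B: 14–11
C vs D: 14–11
C vs E: 17–8
C beats every other candidate.

C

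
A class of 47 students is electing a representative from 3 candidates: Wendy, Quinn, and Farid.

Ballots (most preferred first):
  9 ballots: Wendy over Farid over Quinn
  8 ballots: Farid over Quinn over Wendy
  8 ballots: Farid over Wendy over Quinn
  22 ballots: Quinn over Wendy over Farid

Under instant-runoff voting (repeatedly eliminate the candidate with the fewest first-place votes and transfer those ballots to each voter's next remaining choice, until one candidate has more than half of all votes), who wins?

Round 1: Wendy 9, Quinn 22, Farid 16. Wendy eliminated.
Round 2: Quinn 22, Farid 25. Farid has a majority (≥24).

Farid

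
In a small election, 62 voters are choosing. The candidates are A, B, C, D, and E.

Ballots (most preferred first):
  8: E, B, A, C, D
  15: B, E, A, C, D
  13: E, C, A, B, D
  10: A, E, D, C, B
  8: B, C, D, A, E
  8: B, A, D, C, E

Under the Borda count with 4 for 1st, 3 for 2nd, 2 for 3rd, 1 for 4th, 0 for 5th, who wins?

A: 8×2 + 15×2 + 13×2 + 10×4 + 8×1 + 8×3 = 144
B: 8×3 + 15×4 + 13×1 + 10×0 + 8×4 + 8×4 = 161
C: 8×1 + 15×1 + 13×3 + 10×1 + 8×3 + 8×1 = 104
D: 8×0 + 15×0 + 13×0 + 10×2 + 8×2 + 8×2 = 52
E: 8×4 + 15×3 + 13×4 + 10×3 + 8×0 + 8×0 = 159

B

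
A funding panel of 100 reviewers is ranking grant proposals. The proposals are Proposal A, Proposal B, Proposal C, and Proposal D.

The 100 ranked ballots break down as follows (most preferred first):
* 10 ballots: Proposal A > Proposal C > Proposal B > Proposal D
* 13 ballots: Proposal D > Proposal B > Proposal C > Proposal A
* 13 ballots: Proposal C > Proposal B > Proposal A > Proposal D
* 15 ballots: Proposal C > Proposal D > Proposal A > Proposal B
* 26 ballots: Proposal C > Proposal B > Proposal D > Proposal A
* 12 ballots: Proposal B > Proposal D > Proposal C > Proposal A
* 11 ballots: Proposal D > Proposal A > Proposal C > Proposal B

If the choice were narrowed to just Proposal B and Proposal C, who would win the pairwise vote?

Proposal B is ranked above Proposal C on 25 ballots; Proposal C above Proposal B on 75.

Proposal C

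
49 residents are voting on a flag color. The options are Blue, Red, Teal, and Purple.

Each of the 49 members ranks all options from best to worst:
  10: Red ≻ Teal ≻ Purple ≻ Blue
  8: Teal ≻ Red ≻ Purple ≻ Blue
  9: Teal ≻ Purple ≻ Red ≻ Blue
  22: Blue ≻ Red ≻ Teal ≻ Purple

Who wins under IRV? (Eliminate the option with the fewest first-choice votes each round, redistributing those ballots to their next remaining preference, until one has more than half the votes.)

Teal

Round 1: Blue 22, Red 10, Teal 17, Purple 0. Purple eliminated.
Round 2: Blue 22, Red 10, Teal 17. Red eliminated.
Round 3: Blue 22, Teal 27. Teal has a majority (≥25).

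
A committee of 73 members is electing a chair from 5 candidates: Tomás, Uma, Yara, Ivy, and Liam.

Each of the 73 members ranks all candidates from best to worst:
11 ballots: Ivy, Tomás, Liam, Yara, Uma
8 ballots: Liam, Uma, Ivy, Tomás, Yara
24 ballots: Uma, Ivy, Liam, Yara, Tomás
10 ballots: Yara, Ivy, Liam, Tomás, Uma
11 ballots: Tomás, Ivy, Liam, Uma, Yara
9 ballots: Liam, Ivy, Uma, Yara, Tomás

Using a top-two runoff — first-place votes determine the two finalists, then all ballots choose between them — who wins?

Liam

Round 1 first-place votes: Tomás 11, Uma 24, Yara 10, Ivy 11, Liam 17. Uma and Liam advance.
Runoff: Uma is ranked above Liam on 24 ballots, Liam above Uma on 49.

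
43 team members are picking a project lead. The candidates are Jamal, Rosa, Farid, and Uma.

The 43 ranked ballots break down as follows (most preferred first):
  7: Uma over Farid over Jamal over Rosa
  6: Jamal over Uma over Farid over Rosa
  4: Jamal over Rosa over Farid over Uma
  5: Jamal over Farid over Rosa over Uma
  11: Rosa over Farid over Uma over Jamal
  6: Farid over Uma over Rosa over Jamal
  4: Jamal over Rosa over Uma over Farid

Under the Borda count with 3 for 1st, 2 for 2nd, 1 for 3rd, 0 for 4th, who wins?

Farid

Jamal: 7×1 + 6×3 + 4×3 + 5×3 + 11×0 + 6×0 + 4×3 = 64
Rosa: 7×0 + 6×0 + 4×2 + 5×1 + 11×3 + 6×1 + 4×2 = 60
Farid: 7×2 + 6×1 + 4×1 + 5×2 + 11×2 + 6×3 + 4×0 = 74
Uma: 7×3 + 6×2 + 4×0 + 5×0 + 11×1 + 6×2 + 4×1 = 60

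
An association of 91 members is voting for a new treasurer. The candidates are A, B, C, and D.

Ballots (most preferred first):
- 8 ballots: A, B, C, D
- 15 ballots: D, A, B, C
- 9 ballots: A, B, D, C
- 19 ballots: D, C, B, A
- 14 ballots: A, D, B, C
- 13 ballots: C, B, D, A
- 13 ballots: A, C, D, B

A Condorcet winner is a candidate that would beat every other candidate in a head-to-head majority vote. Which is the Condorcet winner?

D

D vs A: 47–44
D vs B: 61–30
D vs C: 57–34
D beats every other candidate.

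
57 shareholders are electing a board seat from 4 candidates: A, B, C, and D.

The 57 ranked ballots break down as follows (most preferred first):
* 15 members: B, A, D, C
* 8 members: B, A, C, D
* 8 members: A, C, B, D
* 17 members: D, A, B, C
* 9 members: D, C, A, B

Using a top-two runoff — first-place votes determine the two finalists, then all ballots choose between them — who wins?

B

Round 1 first-place votes: A 8, B 23, C 0, D 26. D and B advance.
Runoff: D is ranked above B on 26 ballots, B above D on 31.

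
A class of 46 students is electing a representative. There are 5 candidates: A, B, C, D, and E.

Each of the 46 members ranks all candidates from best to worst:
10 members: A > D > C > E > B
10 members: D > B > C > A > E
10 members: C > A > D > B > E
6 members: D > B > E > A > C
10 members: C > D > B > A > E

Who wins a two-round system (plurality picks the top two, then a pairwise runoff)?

D

Round 1 first-place votes: A 10, B 0, C 20, D 16, E 0. C and D advance.
Runoff: C is ranked above D on 20 ballots, D above C on 26.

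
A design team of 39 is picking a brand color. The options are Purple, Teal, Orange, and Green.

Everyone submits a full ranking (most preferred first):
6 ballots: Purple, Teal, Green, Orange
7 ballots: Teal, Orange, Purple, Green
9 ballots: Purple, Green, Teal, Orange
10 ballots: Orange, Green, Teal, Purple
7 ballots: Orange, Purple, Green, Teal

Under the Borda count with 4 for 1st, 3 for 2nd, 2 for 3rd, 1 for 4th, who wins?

Purple

Purple: 6×4 + 7×2 + 9×4 + 10×1 + 7×3 = 105
Teal: 6×3 + 7×4 + 9×2 + 10×2 + 7×1 = 91
Orange: 6×1 + 7×3 + 9×1 + 10×4 + 7×4 = 104
Green: 6×2 + 7×1 + 9×3 + 10×3 + 7×2 = 90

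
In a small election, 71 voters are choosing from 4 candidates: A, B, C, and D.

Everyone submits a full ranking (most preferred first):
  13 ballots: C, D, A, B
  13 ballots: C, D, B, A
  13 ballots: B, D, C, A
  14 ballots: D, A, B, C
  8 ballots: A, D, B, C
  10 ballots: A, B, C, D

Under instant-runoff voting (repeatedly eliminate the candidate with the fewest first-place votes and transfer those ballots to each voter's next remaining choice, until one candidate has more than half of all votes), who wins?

C

Round 1: A 18, B 13, C 26, D 14. B eliminated.
Round 2: A 18, C 26, D 27. A eliminated.
Round 3: C 36, D 35. C has a majority (≥36).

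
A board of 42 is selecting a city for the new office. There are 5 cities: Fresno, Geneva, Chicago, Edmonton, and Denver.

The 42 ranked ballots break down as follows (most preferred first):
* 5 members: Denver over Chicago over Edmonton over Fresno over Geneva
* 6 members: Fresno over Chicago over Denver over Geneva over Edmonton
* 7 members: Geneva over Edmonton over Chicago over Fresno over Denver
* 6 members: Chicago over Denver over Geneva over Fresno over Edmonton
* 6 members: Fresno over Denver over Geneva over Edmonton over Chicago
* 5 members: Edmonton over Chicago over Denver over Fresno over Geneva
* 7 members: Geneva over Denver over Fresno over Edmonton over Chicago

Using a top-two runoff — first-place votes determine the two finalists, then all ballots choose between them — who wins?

Round 1 first-place votes: Fresno 12, Geneva 14, Chicago 6, Edmonton 5, Denver 5. Geneva and Fresno advance.
Runoff: Geneva is ranked above Fresno on 20 ballots, Fresno above Geneva on 22.

Fresno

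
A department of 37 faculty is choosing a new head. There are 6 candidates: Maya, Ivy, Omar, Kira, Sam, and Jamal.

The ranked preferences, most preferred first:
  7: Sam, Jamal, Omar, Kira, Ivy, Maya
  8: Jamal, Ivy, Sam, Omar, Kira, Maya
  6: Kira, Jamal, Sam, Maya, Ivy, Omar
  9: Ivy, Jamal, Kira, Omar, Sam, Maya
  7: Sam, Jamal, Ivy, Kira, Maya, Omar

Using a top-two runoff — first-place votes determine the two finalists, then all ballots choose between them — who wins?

Round 1 first-place votes: Maya 0, Ivy 9, Omar 0, Kira 6, Sam 14, Jamal 8. Sam and Ivy advance.
Runoff: Sam is ranked above Ivy on 20 ballots, Ivy above Sam on 17.

Sam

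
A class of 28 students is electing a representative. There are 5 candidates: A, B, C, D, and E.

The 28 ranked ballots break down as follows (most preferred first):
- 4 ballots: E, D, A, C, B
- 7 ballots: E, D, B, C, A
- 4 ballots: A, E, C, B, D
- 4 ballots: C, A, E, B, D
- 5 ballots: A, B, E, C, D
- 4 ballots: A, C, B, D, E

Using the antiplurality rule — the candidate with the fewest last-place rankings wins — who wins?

Last-place votes: A 7, B 4, C 0, D 13, E 4.

C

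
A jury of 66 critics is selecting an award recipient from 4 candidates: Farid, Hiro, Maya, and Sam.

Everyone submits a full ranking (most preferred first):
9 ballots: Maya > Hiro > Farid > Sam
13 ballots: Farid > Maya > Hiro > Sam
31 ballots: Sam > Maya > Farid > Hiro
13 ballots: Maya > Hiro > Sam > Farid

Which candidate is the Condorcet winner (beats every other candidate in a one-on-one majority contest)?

Maya vs Farid: 53–13
Maya vs Hiro: 66–0
Maya vs Sam: 35–31
Maya beats every other candidate.

Maya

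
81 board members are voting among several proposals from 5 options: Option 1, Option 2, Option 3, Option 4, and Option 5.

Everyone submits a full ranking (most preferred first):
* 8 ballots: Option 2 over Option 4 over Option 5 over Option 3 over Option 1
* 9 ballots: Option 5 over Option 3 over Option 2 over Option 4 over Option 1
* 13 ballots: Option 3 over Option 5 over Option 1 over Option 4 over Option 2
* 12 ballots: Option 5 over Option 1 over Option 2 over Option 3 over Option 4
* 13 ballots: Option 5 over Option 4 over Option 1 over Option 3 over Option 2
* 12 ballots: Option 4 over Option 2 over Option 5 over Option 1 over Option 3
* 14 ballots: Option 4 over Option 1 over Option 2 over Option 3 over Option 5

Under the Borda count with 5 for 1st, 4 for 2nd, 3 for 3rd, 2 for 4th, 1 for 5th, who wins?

Option 1: 8×1 + 9×1 + 13×3 + 12×4 + 13×3 + 12×2 + 14×4 = 223
Option 2: 8×5 + 9×3 + 13×1 + 12×3 + 13×1 + 12×4 + 14×3 = 219
Option 3: 8×2 + 9×4 + 13×5 + 12×2 + 13×2 + 12×1 + 14×2 = 207
Option 4: 8×4 + 9×2 + 13×2 + 12×1 + 13×4 + 12×5 + 14×5 = 270
Option 5: 8×3 + 9×5 + 13×4 + 12×5 + 13×5 + 12×3 + 14×1 = 296

Option 5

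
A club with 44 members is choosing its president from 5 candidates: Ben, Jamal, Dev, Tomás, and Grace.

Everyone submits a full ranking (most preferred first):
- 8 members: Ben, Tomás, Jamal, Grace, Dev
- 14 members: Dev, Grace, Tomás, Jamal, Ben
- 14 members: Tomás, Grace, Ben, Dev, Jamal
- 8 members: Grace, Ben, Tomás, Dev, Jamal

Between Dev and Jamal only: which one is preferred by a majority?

Dev is ranked above Jamal on 36 ballots; Jamal above Dev on 8.

Dev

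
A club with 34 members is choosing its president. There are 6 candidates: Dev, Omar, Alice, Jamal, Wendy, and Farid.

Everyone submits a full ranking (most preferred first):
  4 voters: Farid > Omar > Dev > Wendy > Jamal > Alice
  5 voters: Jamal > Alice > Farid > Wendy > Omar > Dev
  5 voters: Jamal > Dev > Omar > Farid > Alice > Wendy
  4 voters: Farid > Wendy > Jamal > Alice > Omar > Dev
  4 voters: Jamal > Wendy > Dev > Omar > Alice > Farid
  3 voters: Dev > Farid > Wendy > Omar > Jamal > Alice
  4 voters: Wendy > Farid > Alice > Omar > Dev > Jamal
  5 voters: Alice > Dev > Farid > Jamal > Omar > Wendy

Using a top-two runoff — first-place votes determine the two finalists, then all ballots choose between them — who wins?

Farid

Round 1 first-place votes: Dev 3, Omar 0, Alice 5, Jamal 14, Wendy 4, Farid 8. Jamal and Farid advance.
Runoff: Jamal is ranked above Farid on 14 ballots, Farid above Jamal on 20.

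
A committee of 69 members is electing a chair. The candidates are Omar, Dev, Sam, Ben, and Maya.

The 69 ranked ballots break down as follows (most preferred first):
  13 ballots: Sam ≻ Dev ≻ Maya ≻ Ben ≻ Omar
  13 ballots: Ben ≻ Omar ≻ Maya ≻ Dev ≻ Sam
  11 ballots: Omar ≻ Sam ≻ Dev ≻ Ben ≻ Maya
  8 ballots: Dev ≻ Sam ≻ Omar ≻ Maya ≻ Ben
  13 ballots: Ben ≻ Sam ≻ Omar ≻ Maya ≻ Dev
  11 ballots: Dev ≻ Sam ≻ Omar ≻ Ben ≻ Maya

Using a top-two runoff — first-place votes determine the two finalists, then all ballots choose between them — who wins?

Round 1 first-place votes: Omar 11, Dev 19, Sam 13, Ben 26, Maya 0. Ben and Dev advance.
Runoff: Ben is ranked above Dev on 26 ballots, Dev above Ben on 43.

Dev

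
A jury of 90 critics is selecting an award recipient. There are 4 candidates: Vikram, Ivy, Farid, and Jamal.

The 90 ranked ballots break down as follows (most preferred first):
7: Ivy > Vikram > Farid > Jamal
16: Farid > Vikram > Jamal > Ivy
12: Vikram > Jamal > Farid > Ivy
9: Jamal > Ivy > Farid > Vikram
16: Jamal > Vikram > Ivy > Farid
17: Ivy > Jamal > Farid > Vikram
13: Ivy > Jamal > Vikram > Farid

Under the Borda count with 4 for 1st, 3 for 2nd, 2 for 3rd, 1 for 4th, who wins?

Jamal

Vikram: 7×3 + 16×3 + 12×4 + 9×1 + 16×3 + 17×1 + 13×2 = 217
Ivy: 7×4 + 16×1 + 12×1 + 9×3 + 16×2 + 17×4 + 13×4 = 235
Farid: 7×2 + 16×4 + 12×2 + 9×2 + 16×1 + 17×2 + 13×1 = 183
Jamal: 7×1 + 16×2 + 12×3 + 9×4 + 16×4 + 17×3 + 13×3 = 265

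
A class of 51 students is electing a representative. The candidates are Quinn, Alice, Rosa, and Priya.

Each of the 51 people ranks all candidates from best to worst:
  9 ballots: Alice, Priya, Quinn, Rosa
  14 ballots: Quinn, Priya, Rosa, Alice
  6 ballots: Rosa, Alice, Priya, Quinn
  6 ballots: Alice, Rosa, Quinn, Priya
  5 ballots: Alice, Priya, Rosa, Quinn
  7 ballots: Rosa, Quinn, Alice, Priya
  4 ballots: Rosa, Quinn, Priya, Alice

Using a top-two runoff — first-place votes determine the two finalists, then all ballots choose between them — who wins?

Round 1 first-place votes: Quinn 14, Alice 20, Rosa 17, Priya 0. Alice and Rosa advance.
Runoff: Alice is ranked above Rosa on 20 ballots, Rosa above Alice on 31.

Rosa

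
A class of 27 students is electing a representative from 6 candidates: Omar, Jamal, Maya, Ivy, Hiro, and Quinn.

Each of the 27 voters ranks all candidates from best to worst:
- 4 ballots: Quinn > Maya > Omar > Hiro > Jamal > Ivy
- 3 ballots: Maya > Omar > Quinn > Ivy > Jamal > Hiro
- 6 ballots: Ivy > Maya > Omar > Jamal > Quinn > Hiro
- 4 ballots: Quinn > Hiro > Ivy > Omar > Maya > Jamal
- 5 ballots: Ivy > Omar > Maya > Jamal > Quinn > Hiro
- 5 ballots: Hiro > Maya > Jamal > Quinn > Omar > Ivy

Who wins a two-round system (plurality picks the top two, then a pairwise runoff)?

Round 1 first-place votes: Omar 0, Jamal 0, Maya 3, Ivy 11, Hiro 5, Quinn 8. Ivy and Quinn advance.
Runoff: Ivy is ranked above Quinn on 11 ballots, Quinn above Ivy on 16.

Quinn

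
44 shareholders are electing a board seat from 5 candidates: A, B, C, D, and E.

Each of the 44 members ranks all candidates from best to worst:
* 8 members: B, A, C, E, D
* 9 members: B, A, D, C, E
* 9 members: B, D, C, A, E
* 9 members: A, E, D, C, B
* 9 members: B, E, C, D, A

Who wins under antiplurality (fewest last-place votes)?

C

Last-place votes: A 9, B 9, C 0, D 8, E 18.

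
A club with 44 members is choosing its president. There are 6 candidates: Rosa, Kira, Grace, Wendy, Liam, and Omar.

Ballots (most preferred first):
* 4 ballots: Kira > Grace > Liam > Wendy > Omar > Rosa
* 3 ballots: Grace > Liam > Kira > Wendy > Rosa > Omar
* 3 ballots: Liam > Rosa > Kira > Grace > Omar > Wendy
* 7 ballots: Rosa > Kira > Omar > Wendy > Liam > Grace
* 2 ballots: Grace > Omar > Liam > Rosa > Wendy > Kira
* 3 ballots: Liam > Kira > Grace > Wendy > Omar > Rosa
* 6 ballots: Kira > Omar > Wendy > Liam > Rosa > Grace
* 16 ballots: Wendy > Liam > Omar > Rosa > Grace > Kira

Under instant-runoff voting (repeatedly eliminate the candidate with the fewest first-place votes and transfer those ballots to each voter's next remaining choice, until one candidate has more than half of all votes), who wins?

Round 1: Rosa 7, Kira 10, Grace 5, Wendy 16, Liam 6, Omar 0. Omar eliminated.
Round 2: Rosa 7, Kira 10, Grace 5, Wendy 16, Liam 6. Grace eliminated.
Round 3: Rosa 7, Kira 10, Wendy 16, Liam 11. Rosa eliminated.
Round 4: Kira 17, Wendy 16, Liam 11. Liam eliminated.
Round 5: Kira 26, Wendy 18. Kira has a majority (≥23).

Kira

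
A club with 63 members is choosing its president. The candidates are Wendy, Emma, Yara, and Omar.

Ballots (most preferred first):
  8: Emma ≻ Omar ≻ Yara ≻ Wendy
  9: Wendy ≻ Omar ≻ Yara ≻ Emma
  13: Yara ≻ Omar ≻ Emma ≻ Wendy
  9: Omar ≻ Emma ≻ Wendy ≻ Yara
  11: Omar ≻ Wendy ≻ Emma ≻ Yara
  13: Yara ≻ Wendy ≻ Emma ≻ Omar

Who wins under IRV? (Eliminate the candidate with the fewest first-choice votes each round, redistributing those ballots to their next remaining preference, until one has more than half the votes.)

Round 1: Wendy 9, Emma 8, Yara 26, Omar 20. Emma eliminated.
Round 2: Wendy 9, Yara 26, Omar 28. Wendy eliminated.
Round 3: Yara 26, Omar 37. Omar has a majority (≥32).

Omar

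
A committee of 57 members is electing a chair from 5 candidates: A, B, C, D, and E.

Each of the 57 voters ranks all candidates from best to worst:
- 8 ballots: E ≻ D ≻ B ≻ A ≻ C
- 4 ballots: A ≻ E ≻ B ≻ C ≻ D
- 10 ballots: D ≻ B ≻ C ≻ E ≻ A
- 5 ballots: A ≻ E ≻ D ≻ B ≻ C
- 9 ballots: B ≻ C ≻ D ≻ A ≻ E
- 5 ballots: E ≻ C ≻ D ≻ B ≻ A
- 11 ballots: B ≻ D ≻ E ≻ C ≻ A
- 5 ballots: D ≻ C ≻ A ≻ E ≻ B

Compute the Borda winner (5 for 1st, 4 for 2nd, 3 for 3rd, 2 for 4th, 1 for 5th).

D

A: 8×2 + 4×5 + 10×1 + 5×5 + 9×2 + 5×1 + 11×1 + 5×3 = 120
B: 8×3 + 4×3 + 10×4 + 5×2 + 9×5 + 5×2 + 11×5 + 5×1 = 201
C: 8×1 + 4×2 + 10×3 + 5×1 + 9×4 + 5×4 + 11×2 + 5×4 = 149
D: 8×4 + 4×1 + 10×5 + 5×3 + 9×3 + 5×3 + 11×4 + 5×5 = 212
E: 8×5 + 4×4 + 10×2 + 5×4 + 9×1 + 5×5 + 11×3 + 5×2 = 173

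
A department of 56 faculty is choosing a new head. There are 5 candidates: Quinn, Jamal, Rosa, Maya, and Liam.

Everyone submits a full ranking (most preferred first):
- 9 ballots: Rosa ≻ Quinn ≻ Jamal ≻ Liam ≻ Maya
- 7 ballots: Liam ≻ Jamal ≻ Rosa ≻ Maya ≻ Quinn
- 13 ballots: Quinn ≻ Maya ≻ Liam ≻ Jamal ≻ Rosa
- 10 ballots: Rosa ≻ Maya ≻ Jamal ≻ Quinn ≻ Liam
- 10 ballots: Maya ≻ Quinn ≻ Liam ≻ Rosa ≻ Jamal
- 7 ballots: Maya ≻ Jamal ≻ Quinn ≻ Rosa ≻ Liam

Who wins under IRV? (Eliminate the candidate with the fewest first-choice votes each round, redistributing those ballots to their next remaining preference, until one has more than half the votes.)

Maya

Round 1: Quinn 13, Jamal 0, Rosa 19, Maya 17, Liam 7. Jamal eliminated.
Round 2: Quinn 13, Rosa 19, Maya 17, Liam 7. Liam eliminated.
Round 3: Quinn 13, Rosa 26, Maya 17. Quinn eliminated.
Round 4: Rosa 26, Maya 30. Maya has a majority (≥29).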